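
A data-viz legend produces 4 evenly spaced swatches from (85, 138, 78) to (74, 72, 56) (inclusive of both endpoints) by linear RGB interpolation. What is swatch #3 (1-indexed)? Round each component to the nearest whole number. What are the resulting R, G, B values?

With 4 swatches and endpoints inclusive, swatch 3 sits at t = (3 − 1)/(4 − 1) = 2/3 ≈ 0.6667.
R = 85 + 0.6667 × (74 − 85) = 77.666 → 78
G = 138 + 0.6667 × (72 − 138) = 93.998 → 94
B = 78 + 0.6667 × (56 − 78) = 63.333 → 63

(78, 94, 63)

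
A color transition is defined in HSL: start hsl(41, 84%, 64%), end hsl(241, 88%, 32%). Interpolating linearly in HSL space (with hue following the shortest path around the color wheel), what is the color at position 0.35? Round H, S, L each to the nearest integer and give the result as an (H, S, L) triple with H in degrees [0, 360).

Hue: 241 − 41 = 200°, but |200| > 180 so the shorter arc goes the other way: Δh = 200 − 360 = -160°.
H = 41 + 0.35 × (-160) = -15 → -15 → -15 mod 360 = 345°
S = 84 + 0.35 × (88 − 84) = 85.4 → 85%
L = 64 + 0.35 × (32 − 64) = 52.8 → 53%

(345, 85, 53)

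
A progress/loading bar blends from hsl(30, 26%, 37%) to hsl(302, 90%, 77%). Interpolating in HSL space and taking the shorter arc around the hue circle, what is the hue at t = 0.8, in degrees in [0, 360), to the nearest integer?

Hue: 302 − 30 = 272°, but |272| > 180 so the shorter arc goes the other way: Δh = 272 − 360 = -88°.
H = 30 + 0.8 × (-88) = -40.4 → -40 → -40 mod 360 = 320°

320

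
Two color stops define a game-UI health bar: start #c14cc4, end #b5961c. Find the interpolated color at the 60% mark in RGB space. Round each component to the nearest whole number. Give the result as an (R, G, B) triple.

(186, 120, 95)

#c14cc4 → (193, 76, 196); #b5961c → (181, 150, 28).
60% corresponds to t = 0.6.
R = 193 + 0.6 × (181 − 193) = 193 + 0.6 × -12 = 185.8 → 186
G = 76 + 0.6 × (150 − 76) = 76 + 0.6 × 74 = 120.4 → 120
B = 196 + 0.6 × (28 − 196) = 196 + 0.6 × -168 = 95.2 → 95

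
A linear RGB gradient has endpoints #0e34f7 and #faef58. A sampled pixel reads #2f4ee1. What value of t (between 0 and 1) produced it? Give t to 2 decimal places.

Invert the lerp on the R channel (largest span, 236): t = (47 − 14) / (250 − 14) = 33/236 = 0.13983.
Check on G: (78 − 52)/(239 − 52) = 0.139 ✓

0.14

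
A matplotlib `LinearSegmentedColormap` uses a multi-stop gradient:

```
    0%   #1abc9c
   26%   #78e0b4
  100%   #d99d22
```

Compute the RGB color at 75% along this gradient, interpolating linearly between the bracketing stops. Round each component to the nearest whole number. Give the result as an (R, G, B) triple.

75% lies between the 26% and 100% stops, so the local fraction is t = (75 − 26)/(100 − 26) = 49/74 ≈ 0.6622.
#78e0b4 → (120, 224, 180); #d99d22 → (217, 157, 34).
R = 120 + 0.6622 × (217 − 120) = 184.233 → 184
G = 224 + 0.6622 × (157 − 224) = 179.633 → 180
B = 180 + 0.6622 × (34 − 180) = 83.319 → 83

(184, 180, 83)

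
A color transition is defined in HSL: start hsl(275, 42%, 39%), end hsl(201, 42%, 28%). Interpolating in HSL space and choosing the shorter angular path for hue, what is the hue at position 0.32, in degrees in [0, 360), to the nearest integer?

251

Hue arc: Δh = 201 − 275 = -74° (|Δh| ≤ 180, already the shorter path).
H = 275 + 0.32 × (-74) = 251.32 → 251°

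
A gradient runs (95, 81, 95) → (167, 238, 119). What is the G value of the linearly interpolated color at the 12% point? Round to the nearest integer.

G = 81 + 0.12 × (238 − 81) = 99.84 → 100

100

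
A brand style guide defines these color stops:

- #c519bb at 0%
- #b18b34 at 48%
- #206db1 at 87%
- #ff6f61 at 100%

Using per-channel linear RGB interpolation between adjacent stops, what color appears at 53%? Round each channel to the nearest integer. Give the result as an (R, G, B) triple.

(158, 135, 68)

53% lies between the 48% and 87% stops, so the local fraction is t = (53 − 48)/(87 − 48) = 5/39 ≈ 0.1282.
#b18b34 → (177, 139, 52); #206db1 → (32, 109, 177).
R = 177 + 0.1282 × (32 − 177) = 158.411 → 158
G = 139 + 0.1282 × (109 − 139) = 135.154 → 135
B = 52 + 0.1282 × (177 − 52) = 68.025 → 68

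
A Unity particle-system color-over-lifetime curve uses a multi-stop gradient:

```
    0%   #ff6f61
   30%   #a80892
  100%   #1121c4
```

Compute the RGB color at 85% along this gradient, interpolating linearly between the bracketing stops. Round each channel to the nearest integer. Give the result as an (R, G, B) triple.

(49, 28, 185)

85% lies between the 30% and 100% stops, so the local fraction is t = (85 − 30)/(100 − 30) = 55/70 ≈ 0.7857.
#a80892 → (168, 8, 146); #1121c4 → (17, 33, 196).
R = 168 + 0.7857 × (17 − 168) = 49.359 → 49
G = 8 + 0.7857 × (33 − 8) = 27.642 → 28
B = 146 + 0.7857 × (196 − 146) = 185.285 → 185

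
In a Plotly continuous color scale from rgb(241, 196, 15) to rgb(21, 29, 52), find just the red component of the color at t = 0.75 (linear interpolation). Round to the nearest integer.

76

R = 241 + 0.75 × (21 − 241) = 76 → 76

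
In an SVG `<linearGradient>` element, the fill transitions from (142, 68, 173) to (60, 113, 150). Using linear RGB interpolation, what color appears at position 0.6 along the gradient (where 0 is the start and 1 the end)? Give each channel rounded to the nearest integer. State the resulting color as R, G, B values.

R = 142 + 0.6 × (60 − 142) = 142 + 0.6 × -82 = 92.8 → 93
G = 68 + 0.6 × (113 − 68) = 68 + 0.6 × 45 = 95 → 95
B = 173 + 0.6 × (150 − 173) = 173 + 0.6 × -23 = 159.2 → 159

(93, 95, 159)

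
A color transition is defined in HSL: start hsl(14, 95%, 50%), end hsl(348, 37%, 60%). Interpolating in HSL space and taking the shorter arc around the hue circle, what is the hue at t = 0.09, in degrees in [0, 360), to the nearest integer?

12

Hue: 348 − 14 = 334°, but |334| > 180 so the shorter arc goes the other way: Δh = 334 − 360 = -26°.
H = 14 + 0.09 × (-26) = 11.66 → 12°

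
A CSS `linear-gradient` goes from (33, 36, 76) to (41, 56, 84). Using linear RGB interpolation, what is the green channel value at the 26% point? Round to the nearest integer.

G = 36 + 0.26 × (56 − 36) = 41.2 → 41

41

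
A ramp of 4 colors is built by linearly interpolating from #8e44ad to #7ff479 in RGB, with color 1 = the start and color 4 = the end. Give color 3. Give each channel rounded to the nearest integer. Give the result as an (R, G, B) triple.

With 4 swatches and endpoints inclusive, swatch 3 sits at t = (3 − 1)/(4 − 1) = 2/3 ≈ 0.6667.
#8e44ad → (142, 68, 173); #7ff479 → (127, 244, 121).
R = 142 + 0.6667 × (127 − 142) = 132 → 132
G = 68 + 0.6667 × (244 − 68) = 185.339 → 185
B = 173 + 0.6667 × (121 − 173) = 138.332 → 138

(132, 185, 138)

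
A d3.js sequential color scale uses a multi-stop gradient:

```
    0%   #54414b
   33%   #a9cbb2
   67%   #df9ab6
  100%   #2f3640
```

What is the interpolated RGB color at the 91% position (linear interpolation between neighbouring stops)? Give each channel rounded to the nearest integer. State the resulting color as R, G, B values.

91% lies between the 67% and 100% stops, so the local fraction is t = (91 − 67)/(100 − 67) = 24/33 ≈ 0.7273.
#df9ab6 → (223, 154, 182); #2f3640 → (47, 54, 64).
R = 223 + 0.7273 × (47 − 223) = 94.995 → 95
G = 154 + 0.7273 × (54 − 154) = 81.27 → 81
B = 182 + 0.7273 × (64 − 182) = 96.179 → 96

(95, 81, 96)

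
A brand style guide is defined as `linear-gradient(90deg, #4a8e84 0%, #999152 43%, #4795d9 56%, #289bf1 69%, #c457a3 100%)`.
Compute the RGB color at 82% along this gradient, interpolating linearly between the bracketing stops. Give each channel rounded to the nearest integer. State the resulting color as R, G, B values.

(105, 126, 208)

82% lies between the 69% and 100% stops, so the local fraction is t = (82 − 69)/(100 − 69) = 13/31 ≈ 0.4194.
#289bf1 → (40, 155, 241); #c457a3 → (196, 87, 163).
R = 40 + 0.4194 × (196 − 40) = 105.426 → 105
G = 155 + 0.4194 × (87 − 155) = 126.481 → 126
B = 241 + 0.4194 × (163 − 241) = 208.287 → 208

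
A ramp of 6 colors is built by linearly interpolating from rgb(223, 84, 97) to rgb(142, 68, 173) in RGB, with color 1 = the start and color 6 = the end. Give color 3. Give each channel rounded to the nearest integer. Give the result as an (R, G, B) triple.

With 6 swatches and endpoints inclusive, swatch 3 sits at t = (3 − 1)/(6 − 1) = 2/5 ≈ 0.4.
R = 223 + 0.4 × (142 − 223) = 190.6 → 191
G = 84 + 0.4 × (68 − 84) = 77.6 → 78
B = 97 + 0.4 × (173 − 97) = 127.4 → 127

(191, 78, 127)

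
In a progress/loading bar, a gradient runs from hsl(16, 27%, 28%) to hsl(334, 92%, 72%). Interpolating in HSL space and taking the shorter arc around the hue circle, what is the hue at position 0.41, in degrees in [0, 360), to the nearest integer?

359

Hue: 334 − 16 = 318°, but |318| > 180 so the shorter arc goes the other way: Δh = 318 − 360 = -42°.
H = 16 + 0.41 × (-42) = -1.22 → -1 → -1 mod 360 = 359°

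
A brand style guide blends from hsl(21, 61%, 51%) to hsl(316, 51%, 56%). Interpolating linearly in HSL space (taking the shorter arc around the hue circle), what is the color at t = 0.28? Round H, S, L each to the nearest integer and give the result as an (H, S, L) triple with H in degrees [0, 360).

(3, 58, 52)

Hue: 316 − 21 = 295°, but |295| > 180 so the shorter arc goes the other way: Δh = 295 − 360 = -65°.
H = 21 + 0.28 × (-65) = 2.8 → 3°
S = 61 + 0.28 × (51 − 61) = 58.2 → 58%
L = 51 + 0.28 × (56 − 51) = 52.4 → 52%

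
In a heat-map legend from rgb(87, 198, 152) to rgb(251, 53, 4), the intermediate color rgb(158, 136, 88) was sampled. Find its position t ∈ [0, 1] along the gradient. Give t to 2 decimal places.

Invert the lerp on the R channel (largest span, 164): t = (158 − 87) / (251 − 87) = 71/164 = 0.43293.
Check on G: (136 − 198)/(53 − 198) = 0.4276 ✓

0.43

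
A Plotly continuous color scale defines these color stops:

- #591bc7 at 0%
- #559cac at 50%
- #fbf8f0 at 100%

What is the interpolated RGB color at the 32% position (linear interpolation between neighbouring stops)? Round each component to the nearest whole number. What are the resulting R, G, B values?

32% lies between the 0% and 50% stops, so the local fraction is t = (32 − 0)/(50 − 0) = 32/50 ≈ 0.64.
#591bc7 → (89, 27, 199); #559cac → (85, 156, 172).
R = 89 + 0.64 × (85 − 89) = 86.44 → 86
G = 27 + 0.64 × (156 − 27) = 109.56 → 110
B = 199 + 0.64 × (172 − 199) = 181.72 → 182

(86, 110, 182)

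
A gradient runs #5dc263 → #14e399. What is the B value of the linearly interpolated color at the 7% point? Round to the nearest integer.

B₁ = 99 (from #5dc263), B₂ = 153 (from #14e399).
B = 99 + 0.07 × (153 − 99) = 102.78 → 103

103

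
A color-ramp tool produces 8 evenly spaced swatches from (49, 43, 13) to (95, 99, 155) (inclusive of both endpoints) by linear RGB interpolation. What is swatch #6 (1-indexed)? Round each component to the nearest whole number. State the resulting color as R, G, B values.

With 8 swatches and endpoints inclusive, swatch 6 sits at t = (6 − 1)/(8 − 1) = 5/7 ≈ 0.7143.
R = 49 + 0.7143 × (95 − 49) = 81.858 → 82
G = 43 + 0.7143 × (99 − 43) = 83.001 → 83
B = 13 + 0.7143 × (155 − 13) = 114.431 → 114

(82, 83, 114)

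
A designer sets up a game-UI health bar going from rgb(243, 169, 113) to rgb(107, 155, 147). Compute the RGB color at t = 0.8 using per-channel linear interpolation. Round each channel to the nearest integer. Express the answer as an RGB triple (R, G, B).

(134, 158, 140)

R = 243 + 0.8 × (107 − 243) = 243 + 0.8 × -136 = 134.2 → 134
G = 169 + 0.8 × (155 − 169) = 169 + 0.8 × -14 = 157.8 → 158
B = 113 + 0.8 × (147 − 113) = 113 + 0.8 × 34 = 140.2 → 140
So the blended color is (134, 158, 140), about #869e8c.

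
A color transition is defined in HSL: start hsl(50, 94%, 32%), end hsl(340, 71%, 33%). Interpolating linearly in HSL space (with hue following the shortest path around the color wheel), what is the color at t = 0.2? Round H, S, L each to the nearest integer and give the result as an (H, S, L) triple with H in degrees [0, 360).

Hue: 340 − 50 = 290°, but |290| > 180 so the shorter arc goes the other way: Δh = 290 − 360 = -70°.
H = 50 + 0.2 × (-70) = 36 → 36°
S = 94 + 0.2 × (71 − 94) = 89.4 → 89%
L = 32 + 0.2 × (33 − 32) = 32.2 → 32%

(36, 89, 32)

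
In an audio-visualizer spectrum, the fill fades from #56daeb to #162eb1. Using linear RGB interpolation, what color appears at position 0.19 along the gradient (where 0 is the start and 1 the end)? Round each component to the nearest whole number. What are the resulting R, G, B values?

(74, 185, 224)

#56daeb → (86, 218, 235); #162eb1 → (22, 46, 177).
R = 86 + 0.19 × (22 − 86) = 86 + 0.19 × -64 = 73.84 → 74
G = 218 + 0.19 × (46 − 218) = 218 + 0.19 × -172 = 185.32 → 185
B = 235 + 0.19 × (177 − 235) = 235 + 0.19 × -58 = 223.98 → 224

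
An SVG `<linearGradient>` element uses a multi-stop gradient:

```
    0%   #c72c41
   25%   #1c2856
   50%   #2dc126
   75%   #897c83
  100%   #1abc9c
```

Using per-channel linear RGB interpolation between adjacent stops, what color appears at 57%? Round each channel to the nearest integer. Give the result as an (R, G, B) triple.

57% lies between the 50% and 75% stops, so the local fraction is t = (57 − 50)/(75 − 50) = 7/25 ≈ 0.28.
#2dc126 → (45, 193, 38); #897c83 → (137, 124, 131).
R = 45 + 0.28 × (137 − 45) = 70.76 → 71
G = 193 + 0.28 × (124 − 193) = 173.68 → 174
B = 38 + 0.28 × (131 − 38) = 64.04 → 64

(71, 174, 64)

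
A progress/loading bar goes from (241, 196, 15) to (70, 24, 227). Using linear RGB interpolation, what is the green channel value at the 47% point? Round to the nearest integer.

115

G = 196 + 0.47 × (24 − 196) = 115.16 → 115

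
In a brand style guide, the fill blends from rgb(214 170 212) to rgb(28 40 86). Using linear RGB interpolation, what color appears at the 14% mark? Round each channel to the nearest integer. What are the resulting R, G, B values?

14% corresponds to t = 0.14.
R = 214 + 0.14 × (28 − 214) = 214 + 0.14 × -186 = 187.96 → 188
G = 170 + 0.14 × (40 − 170) = 170 + 0.14 × -130 = 151.8 → 152
B = 212 + 0.14 × (86 − 212) = 212 + 0.14 × -126 = 194.36 → 194

(188, 152, 194)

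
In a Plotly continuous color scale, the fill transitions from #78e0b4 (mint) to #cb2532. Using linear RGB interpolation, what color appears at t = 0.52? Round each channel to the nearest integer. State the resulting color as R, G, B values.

(163, 127, 112)

#78e0b4 → (120, 224, 180); #cb2532 → (203, 37, 50).
R = 120 + 0.52 × (203 − 120) = 120 + 0.52 × 83 = 163.16 → 163
G = 224 + 0.52 × (37 − 224) = 224 + 0.52 × -187 = 126.76 → 127
B = 180 + 0.52 × (50 − 180) = 180 + 0.52 × -130 = 112.4 → 112
So the blended color is (163, 127, 112), about #a37f70.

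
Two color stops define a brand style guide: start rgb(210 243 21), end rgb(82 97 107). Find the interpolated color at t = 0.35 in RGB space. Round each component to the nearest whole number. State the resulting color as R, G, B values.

(165, 192, 51)

R = 210 + 0.35 × (82 − 210) = 210 + 0.35 × -128 = 165.2 → 165
G = 243 + 0.35 × (97 − 243) = 243 + 0.35 × -146 = 191.9 → 192
B = 21 + 0.35 × (107 − 21) = 21 + 0.35 × 86 = 51.1 → 51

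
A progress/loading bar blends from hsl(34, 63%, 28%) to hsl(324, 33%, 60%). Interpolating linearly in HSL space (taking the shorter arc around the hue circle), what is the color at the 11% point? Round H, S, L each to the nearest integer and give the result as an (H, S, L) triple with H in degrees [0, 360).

(26, 60, 32)

Hue: 324 − 34 = 290°, but |290| > 180 so the shorter arc goes the other way: Δh = 290 − 360 = -70°.
H = 34 + 0.11 × (-70) = 26.3 → 26°
S = 63 + 0.11 × (33 − 63) = 59.7 → 60%
L = 28 + 0.11 × (60 − 28) = 31.52 → 32%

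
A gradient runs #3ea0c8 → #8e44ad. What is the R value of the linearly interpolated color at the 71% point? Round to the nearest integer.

119

R₁ = 62 (from #3ea0c8), R₂ = 142 (from #8e44ad).
R = 62 + 0.71 × (142 − 62) = 118.8 → 119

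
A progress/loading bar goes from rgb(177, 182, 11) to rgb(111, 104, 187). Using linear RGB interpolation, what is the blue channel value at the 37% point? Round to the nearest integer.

76

B = 11 + 0.37 × (187 − 11) = 76.12 → 76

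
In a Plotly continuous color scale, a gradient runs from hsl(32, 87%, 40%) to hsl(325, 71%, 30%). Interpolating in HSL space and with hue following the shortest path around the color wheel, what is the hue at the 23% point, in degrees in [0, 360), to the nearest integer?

17

Hue: 325 − 32 = 293°, but |293| > 180 so the shorter arc goes the other way: Δh = 293 − 360 = -67°.
H = 32 + 0.23 × (-67) = 16.59 → 17°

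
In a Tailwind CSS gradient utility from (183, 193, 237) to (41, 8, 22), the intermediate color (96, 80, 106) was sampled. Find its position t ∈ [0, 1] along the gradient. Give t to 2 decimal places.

Invert the lerp on the B channel (largest span, 215): t = (106 − 237) / (22 − 237) = -131/-215 = 0.6093.
Check on R: (96 − 183)/(41 − 183) = 0.6127 ✓

0.61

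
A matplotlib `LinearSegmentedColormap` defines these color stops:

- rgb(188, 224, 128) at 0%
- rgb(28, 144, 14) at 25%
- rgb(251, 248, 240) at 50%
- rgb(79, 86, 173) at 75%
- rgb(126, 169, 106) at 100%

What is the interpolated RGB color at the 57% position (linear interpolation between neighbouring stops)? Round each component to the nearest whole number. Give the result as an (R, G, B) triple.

(203, 203, 221)

57% lies between the 50% and 75% stops, so the local fraction is t = (57 − 50)/(75 − 50) = 7/25 ≈ 0.28.
R = 251 + 0.28 × (79 − 251) = 202.84 → 203
G = 248 + 0.28 × (86 − 248) = 202.64 → 203
B = 240 + 0.28 × (173 − 240) = 221.24 → 221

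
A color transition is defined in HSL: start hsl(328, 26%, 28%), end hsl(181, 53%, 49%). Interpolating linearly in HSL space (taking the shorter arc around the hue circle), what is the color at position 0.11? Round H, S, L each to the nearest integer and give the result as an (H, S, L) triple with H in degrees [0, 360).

(312, 29, 30)

Hue arc: Δh = 181 − 328 = -147° (|Δh| ≤ 180, already the shorter path).
H = 328 + 0.11 × (-147) = 311.83 → 312°
S = 26 + 0.11 × (53 − 26) = 28.97 → 29%
L = 28 + 0.11 × (49 − 28) = 30.31 → 30%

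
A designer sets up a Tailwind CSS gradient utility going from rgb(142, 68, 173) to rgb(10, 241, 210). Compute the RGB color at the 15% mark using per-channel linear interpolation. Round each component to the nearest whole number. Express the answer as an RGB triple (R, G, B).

(122, 94, 179)

15% corresponds to t = 0.15.
R = 142 + 0.15 × (10 − 142) = 142 + 0.15 × -132 = 122.2 → 122
G = 68 + 0.15 × (241 − 68) = 68 + 0.15 × 173 = 93.95 → 94
B = 173 + 0.15 × (210 − 173) = 173 + 0.15 × 37 = 178.55 → 179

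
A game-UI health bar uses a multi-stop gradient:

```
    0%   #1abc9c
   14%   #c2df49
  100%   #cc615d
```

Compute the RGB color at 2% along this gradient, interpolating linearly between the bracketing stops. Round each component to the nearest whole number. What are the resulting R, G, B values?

(50, 193, 144)

2% lies between the 0% and 14% stops, so the local fraction is t = (2 − 0)/(14 − 0) = 2/14 ≈ 0.1429.
#1abc9c → (26, 188, 156); #c2df49 → (194, 223, 73).
R = 26 + 0.1429 × (194 − 26) = 50.007 → 50
G = 188 + 0.1429 × (223 − 188) = 193.001 → 193
B = 156 + 0.1429 × (73 − 156) = 144.139 → 144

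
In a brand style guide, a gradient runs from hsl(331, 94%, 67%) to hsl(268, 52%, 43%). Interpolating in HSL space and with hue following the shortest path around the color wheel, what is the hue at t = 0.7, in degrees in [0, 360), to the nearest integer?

287

Hue arc: Δh = 268 − 331 = -63° (|Δh| ≤ 180, already the shorter path).
H = 331 + 0.7 × (-63) = 286.9 → 287°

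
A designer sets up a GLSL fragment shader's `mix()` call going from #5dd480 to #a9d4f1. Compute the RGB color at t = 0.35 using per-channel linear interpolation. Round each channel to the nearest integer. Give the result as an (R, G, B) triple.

#5dd480 → (93, 212, 128); #a9d4f1 → (169, 212, 241).
R = 93 + 0.35 × (169 − 93) = 93 + 0.35 × 76 = 119.6 → 120
G = 212 + 0.35 × (212 − 212) = 212 + 0.35 × 0 = 212 → 212
B = 128 + 0.35 × (241 − 128) = 128 + 0.35 × 113 = 167.55 → 168
So the blended color is (120, 212, 168), about #78d4a8.

(120, 212, 168)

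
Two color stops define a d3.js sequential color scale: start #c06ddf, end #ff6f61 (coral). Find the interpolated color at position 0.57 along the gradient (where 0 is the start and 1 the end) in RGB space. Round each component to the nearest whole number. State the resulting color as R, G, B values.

#c06ddf → (192, 109, 223); #ff6f61 → (255, 111, 97).
R = 192 + 0.57 × (255 − 192) = 192 + 0.57 × 63 = 227.91 → 228
G = 109 + 0.57 × (111 − 109) = 109 + 0.57 × 2 = 110.14 → 110
B = 223 + 0.57 × (97 − 223) = 223 + 0.57 × -126 = 151.18 → 151

(228, 110, 151)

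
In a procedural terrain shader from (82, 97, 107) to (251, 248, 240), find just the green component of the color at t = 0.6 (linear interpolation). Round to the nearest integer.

G = 97 + 0.6 × (248 − 97) = 187.6 → 188

188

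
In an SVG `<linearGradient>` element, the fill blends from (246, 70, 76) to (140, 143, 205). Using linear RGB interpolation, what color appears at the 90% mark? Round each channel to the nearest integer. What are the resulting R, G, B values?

90% corresponds to t = 0.9.
R = 246 + 0.9 × (140 − 246) = 246 + 0.9 × -106 = 150.6 → 151
G = 70 + 0.9 × (143 − 70) = 70 + 0.9 × 73 = 135.7 → 136
B = 76 + 0.9 × (205 − 76) = 76 + 0.9 × 129 = 192.1 → 192

(151, 136, 192)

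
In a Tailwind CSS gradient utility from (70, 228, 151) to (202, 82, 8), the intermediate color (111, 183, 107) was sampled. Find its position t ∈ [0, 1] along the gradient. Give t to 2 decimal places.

Invert the lerp on the G channel (largest span, 146): t = (183 − 228) / (82 − 228) = -45/-146 = 0.30822.
Check on R: (111 − 70)/(202 − 70) = 0.3106 ✓

0.31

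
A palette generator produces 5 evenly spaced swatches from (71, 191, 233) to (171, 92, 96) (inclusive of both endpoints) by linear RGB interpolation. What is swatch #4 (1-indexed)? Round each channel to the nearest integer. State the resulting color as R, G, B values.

With 5 swatches and endpoints inclusive, swatch 4 sits at t = (4 − 1)/(5 − 1) = 3/4 ≈ 0.75.
R = 71 + 0.75 × (171 − 71) = 146 → 146
G = 191 + 0.75 × (92 − 191) = 116.75 → 117
B = 233 + 0.75 × (96 − 233) = 130.25 → 130

(146, 117, 130)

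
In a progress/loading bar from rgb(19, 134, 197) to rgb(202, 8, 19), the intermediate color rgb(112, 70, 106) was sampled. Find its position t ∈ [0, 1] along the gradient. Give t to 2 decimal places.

Invert the lerp on the R channel (largest span, 183): t = (112 − 19) / (202 − 19) = 93/183 = 0.5082.
Check on G: (70 − 134)/(8 − 134) = 0.5079 ✓

0.51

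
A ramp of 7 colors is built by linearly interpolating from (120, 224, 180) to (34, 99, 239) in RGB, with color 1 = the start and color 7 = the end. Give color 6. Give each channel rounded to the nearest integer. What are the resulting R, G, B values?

With 7 swatches and endpoints inclusive, swatch 6 sits at t = (6 − 1)/(7 − 1) = 5/6 ≈ 0.8333.
R = 120 + 0.8333 × (34 − 120) = 48.336 → 48
G = 224 + 0.8333 × (99 − 224) = 119.837 → 120
B = 180 + 0.8333 × (239 − 180) = 229.165 → 229

(48, 120, 229)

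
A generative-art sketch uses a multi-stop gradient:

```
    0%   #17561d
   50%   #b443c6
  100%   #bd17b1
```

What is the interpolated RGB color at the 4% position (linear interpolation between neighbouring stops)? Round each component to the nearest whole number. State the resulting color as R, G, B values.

4% lies between the 0% and 50% stops, so the local fraction is t = (4 − 0)/(50 − 0) = 4/50 ≈ 0.08.
#17561d → (23, 86, 29); #b443c6 → (180, 67, 198).
R = 23 + 0.08 × (180 − 23) = 35.56 → 36
G = 86 + 0.08 × (67 − 86) = 84.48 → 84
B = 29 + 0.08 × (198 − 29) = 42.52 → 43

(36, 84, 43)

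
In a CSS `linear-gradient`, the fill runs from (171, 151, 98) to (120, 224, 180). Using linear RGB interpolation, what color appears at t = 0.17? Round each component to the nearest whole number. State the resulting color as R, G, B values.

R = 171 + 0.17 × (120 − 171) = 171 + 0.17 × -51 = 162.33 → 162
G = 151 + 0.17 × (224 − 151) = 151 + 0.17 × 73 = 163.41 → 163
B = 98 + 0.17 × (180 − 98) = 98 + 0.17 × 82 = 111.94 → 112

(162, 163, 112)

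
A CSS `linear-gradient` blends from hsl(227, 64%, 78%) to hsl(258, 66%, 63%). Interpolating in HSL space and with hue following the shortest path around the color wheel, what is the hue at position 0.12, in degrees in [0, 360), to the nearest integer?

Hue arc: Δh = 258 − 227 = 31° (|Δh| ≤ 180, already the shorter path).
H = 227 + 0.12 × (31) = 230.72 → 231°

231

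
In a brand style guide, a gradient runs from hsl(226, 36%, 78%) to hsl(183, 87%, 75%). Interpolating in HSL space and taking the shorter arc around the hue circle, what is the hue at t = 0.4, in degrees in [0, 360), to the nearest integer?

Hue arc: Δh = 183 − 226 = -43° (|Δh| ≤ 180, already the shorter path).
H = 226 + 0.4 × (-43) = 208.8 → 209°

209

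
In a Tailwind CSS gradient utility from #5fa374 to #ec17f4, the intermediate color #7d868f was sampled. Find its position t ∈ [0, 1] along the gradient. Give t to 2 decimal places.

0.21

Invert the lerp on the R channel (largest span, 141): t = (125 − 95) / (236 − 95) = 30/141 = 0.21277.
Check on G: (134 − 163)/(23 − 163) = 0.2071 ✓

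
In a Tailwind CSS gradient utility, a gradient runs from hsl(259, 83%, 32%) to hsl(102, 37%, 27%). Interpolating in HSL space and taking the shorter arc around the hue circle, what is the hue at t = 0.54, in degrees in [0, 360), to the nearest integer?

174

Hue arc: Δh = 102 − 259 = -157° (|Δh| ≤ 180, already the shorter path).
H = 259 + 0.54 × (-157) = 174.22 → 174°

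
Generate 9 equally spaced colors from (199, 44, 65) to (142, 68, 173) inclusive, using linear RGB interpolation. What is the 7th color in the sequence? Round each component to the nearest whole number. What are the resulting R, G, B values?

With 9 swatches and endpoints inclusive, swatch 7 sits at t = (7 − 1)/(9 − 1) = 6/8 ≈ 0.75.
R = 199 + 0.75 × (142 − 199) = 156.25 → 156
G = 44 + 0.75 × (68 − 44) = 62 → 62
B = 65 + 0.75 × (173 − 65) = 146 → 146

(156, 62, 146)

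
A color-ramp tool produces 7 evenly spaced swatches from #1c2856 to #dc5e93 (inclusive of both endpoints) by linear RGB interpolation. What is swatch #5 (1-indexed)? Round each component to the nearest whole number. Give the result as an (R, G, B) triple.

(156, 76, 127)

With 7 swatches and endpoints inclusive, swatch 5 sits at t = (5 − 1)/(7 − 1) = 4/6 ≈ 0.6667.
#1c2856 → (28, 40, 86); #dc5e93 → (220, 94, 147).
R = 28 + 0.6667 × (220 − 28) = 156.006 → 156
G = 40 + 0.6667 × (94 − 40) = 76.002 → 76
B = 86 + 0.6667 × (147 − 86) = 126.669 → 127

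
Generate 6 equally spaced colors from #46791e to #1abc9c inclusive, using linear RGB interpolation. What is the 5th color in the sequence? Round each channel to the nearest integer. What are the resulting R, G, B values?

(35, 175, 131)

With 6 swatches and endpoints inclusive, swatch 5 sits at t = (5 − 1)/(6 − 1) = 4/5 ≈ 0.8.
#46791e → (70, 121, 30); #1abc9c → (26, 188, 156).
R = 70 + 0.8 × (26 − 70) = 34.8 → 35
G = 121 + 0.8 × (188 − 121) = 174.6 → 175
B = 30 + 0.8 × (156 − 30) = 130.8 → 131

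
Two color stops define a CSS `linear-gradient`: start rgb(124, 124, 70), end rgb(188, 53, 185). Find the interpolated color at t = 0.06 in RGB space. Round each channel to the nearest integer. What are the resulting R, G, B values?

R = 124 + 0.06 × (188 − 124) = 124 + 0.06 × 64 = 127.84 → 128
G = 124 + 0.06 × (53 − 124) = 124 + 0.06 × -71 = 119.74 → 120
B = 70 + 0.06 × (185 − 70) = 70 + 0.06 × 115 = 76.9 → 77

(128, 120, 77)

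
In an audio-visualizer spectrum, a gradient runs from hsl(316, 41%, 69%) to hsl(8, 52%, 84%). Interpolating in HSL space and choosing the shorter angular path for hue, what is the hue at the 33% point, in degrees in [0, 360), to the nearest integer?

333

Hue: 8 − 316 = -308°, but |-308| > 180 so the shorter arc goes the other way: Δh = -308 + 360 = 52°.
H = 316 + 0.33 × (52) = 333.16 → 333°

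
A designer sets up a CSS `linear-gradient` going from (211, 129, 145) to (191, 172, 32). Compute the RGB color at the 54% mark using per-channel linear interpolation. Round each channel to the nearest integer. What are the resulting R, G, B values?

(200, 152, 84)

54% corresponds to t = 0.54.
R = 211 + 0.54 × (191 − 211) = 211 + 0.54 × -20 = 200.2 → 200
G = 129 + 0.54 × (172 − 129) = 129 + 0.54 × 43 = 152.22 → 152
B = 145 + 0.54 × (32 − 145) = 145 + 0.54 × -113 = 83.98 → 84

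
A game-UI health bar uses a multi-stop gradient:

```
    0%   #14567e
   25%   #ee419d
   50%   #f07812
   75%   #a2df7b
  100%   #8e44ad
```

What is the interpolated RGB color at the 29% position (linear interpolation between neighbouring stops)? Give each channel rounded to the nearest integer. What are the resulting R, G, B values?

(238, 74, 135)

29% lies between the 25% and 50% stops, so the local fraction is t = (29 − 25)/(50 − 25) = 4/25 ≈ 0.16.
#ee419d → (238, 65, 157); #f07812 → (240, 120, 18).
R = 238 + 0.16 × (240 − 238) = 238.32 → 238
G = 65 + 0.16 × (120 − 65) = 73.8 → 74
B = 157 + 0.16 × (18 − 157) = 134.76 → 135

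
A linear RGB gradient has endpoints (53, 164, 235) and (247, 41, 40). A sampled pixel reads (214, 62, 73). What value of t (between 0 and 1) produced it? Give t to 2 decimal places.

Invert the lerp on the B channel (largest span, 195): t = (73 − 235) / (40 − 235) = -162/-195 = 0.83077.
Check on R: (214 − 53)/(247 − 53) = 0.8299 ✓

0.83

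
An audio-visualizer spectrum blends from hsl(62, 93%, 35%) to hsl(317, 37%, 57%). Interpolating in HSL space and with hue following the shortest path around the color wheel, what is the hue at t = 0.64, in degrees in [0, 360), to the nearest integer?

Hue: 317 − 62 = 255°, but |255| > 180 so the shorter arc goes the other way: Δh = 255 − 360 = -105°.
H = 62 + 0.64 × (-105) = -5.2 → -5 → -5 mod 360 = 355°

355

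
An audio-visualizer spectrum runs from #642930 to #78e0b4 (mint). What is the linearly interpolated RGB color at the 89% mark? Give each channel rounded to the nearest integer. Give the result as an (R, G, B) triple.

(118, 204, 165)

#642930 → (100, 41, 48); #78e0b4 → (120, 224, 180).
89% corresponds to t = 0.89.
R = 100 + 0.89 × (120 − 100) = 100 + 0.89 × 20 = 117.8 → 118
G = 41 + 0.89 × (224 − 41) = 41 + 0.89 × 183 = 203.87 → 204
B = 48 + 0.89 × (180 − 48) = 48 + 0.89 × 132 = 165.48 → 165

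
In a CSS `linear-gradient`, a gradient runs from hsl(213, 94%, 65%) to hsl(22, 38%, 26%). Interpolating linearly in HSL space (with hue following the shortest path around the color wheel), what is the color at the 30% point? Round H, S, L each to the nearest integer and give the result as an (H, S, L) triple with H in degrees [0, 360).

(264, 77, 53)

Hue: 22 − 213 = -191°, but |-191| > 180 so the shorter arc goes the other way: Δh = -191 + 360 = 169°.
H = 213 + 0.3 × (169) = 263.7 → 264°
S = 94 + 0.3 × (38 − 94) = 77.2 → 77%
L = 65 + 0.3 × (26 − 65) = 53.3 → 53%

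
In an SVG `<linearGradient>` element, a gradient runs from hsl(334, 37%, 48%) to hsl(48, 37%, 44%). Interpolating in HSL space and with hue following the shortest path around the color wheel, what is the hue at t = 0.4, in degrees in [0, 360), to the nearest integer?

Hue: 48 − 334 = -286°, but |-286| > 180 so the shorter arc goes the other way: Δh = -286 + 360 = 74°.
H = 334 + 0.4 × (74) = 363.6 → 364 → 364 mod 360 = 4°

4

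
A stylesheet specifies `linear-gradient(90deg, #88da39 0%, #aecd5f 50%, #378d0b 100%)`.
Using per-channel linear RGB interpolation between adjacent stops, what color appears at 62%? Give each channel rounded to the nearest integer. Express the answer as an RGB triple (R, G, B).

(145, 190, 75)

62% lies between the 50% and 100% stops, so the local fraction is t = (62 − 50)/(100 − 50) = 12/50 ≈ 0.24.
#aecd5f → (174, 205, 95); #378d0b → (55, 141, 11).
R = 174 + 0.24 × (55 − 174) = 145.44 → 145
G = 205 + 0.24 × (141 − 205) = 189.64 → 190
B = 95 + 0.24 × (11 − 95) = 74.84 → 75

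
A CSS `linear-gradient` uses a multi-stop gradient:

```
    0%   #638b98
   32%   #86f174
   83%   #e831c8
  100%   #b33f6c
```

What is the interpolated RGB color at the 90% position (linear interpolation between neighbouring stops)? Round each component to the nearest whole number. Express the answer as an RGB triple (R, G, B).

90% lies between the 83% and 100% stops, so the local fraction is t = (90 − 83)/(100 − 83) = 7/17 ≈ 0.4118.
#e831c8 → (232, 49, 200); #b33f6c → (179, 63, 108).
R = 232 + 0.4118 × (179 − 232) = 210.175 → 210
G = 49 + 0.4118 × (63 − 49) = 54.765 → 55
B = 200 + 0.4118 × (108 − 200) = 162.114 → 162

(210, 55, 162)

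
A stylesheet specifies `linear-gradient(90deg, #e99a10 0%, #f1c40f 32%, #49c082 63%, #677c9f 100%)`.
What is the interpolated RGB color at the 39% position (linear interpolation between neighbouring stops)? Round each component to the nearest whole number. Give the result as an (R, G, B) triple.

39% lies between the 32% and 63% stops, so the local fraction is t = (39 − 32)/(63 − 32) = 7/31 ≈ 0.2258.
#f1c40f → (241, 196, 15); #49c082 → (73, 192, 130).
R = 241 + 0.2258 × (73 − 241) = 203.066 → 203
G = 196 + 0.2258 × (192 − 196) = 195.097 → 195
B = 15 + 0.2258 × (130 − 15) = 40.967 → 41

(203, 195, 41)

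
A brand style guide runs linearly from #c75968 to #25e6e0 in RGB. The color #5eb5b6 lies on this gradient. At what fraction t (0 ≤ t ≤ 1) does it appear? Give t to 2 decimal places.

Invert the lerp on the R channel (largest span, 162): t = (94 − 199) / (37 − 199) = -105/-162 = 0.64815.
Check on G: (181 − 89)/(230 − 89) = 0.6525 ✓

0.65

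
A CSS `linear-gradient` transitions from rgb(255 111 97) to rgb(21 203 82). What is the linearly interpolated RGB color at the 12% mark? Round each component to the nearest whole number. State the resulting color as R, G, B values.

12% corresponds to t = 0.12.
R = 255 + 0.12 × (21 − 255) = 255 + 0.12 × -234 = 226.92 → 227
G = 111 + 0.12 × (203 − 111) = 111 + 0.12 × 92 = 122.04 → 122
B = 97 + 0.12 × (82 − 97) = 97 + 0.12 × -15 = 95.2 → 95

(227, 122, 95)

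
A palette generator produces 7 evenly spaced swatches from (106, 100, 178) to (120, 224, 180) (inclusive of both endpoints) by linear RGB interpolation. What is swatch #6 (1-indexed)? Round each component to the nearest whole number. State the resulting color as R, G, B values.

(118, 203, 180)

With 7 swatches and endpoints inclusive, swatch 6 sits at t = (6 − 1)/(7 − 1) = 5/6 ≈ 0.8333.
R = 106 + 0.8333 × (120 − 106) = 117.666 → 118
G = 100 + 0.8333 × (224 − 100) = 203.329 → 203
B = 178 + 0.8333 × (180 − 178) = 179.667 → 180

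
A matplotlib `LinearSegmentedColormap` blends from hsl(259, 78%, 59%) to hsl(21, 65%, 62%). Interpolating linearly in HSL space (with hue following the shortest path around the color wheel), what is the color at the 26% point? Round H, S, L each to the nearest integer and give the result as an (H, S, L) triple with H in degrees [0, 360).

(291, 75, 60)

Hue: 21 − 259 = -238°, but |-238| > 180 so the shorter arc goes the other way: Δh = -238 + 360 = 122°.
H = 259 + 0.26 × (122) = 290.72 → 291°
S = 78 + 0.26 × (65 − 78) = 74.62 → 75%
L = 59 + 0.26 × (62 − 59) = 59.78 → 60%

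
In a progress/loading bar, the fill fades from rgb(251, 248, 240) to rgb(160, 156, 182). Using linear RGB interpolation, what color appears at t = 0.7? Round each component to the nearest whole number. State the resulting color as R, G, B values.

(187, 184, 199)

R = 251 + 0.7 × (160 − 251) = 251 + 0.7 × -91 = 187.3 → 187
G = 248 + 0.7 × (156 − 248) = 248 + 0.7 × -92 = 183.6 → 184
B = 240 + 0.7 × (182 − 240) = 240 + 0.7 × -58 = 199.4 → 199
So the blended color is (187, 184, 199), about #bbb8c7.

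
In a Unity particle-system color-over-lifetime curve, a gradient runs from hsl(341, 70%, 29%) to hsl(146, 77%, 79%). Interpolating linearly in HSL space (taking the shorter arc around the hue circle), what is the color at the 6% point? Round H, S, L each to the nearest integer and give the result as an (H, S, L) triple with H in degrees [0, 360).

(351, 70, 32)

Hue: 146 − 341 = -195°, but |-195| > 180 so the shorter arc goes the other way: Δh = -195 + 360 = 165°.
H = 341 + 0.06 × (165) = 350.9 → 351°
S = 70 + 0.06 × (77 − 70) = 70.42 → 70%
L = 29 + 0.06 × (79 − 29) = 32 → 32%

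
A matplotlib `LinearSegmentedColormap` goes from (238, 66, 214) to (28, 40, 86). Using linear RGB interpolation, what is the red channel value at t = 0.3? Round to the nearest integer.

175

R = 238 + 0.3 × (28 − 238) = 175 → 175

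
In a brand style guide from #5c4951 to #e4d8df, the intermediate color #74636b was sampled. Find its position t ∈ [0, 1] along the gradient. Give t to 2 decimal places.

0.18

Invert the lerp on the G channel (largest span, 143): t = (99 − 73) / (216 − 73) = 26/143 = 0.18182.
Check on R: (116 − 92)/(228 − 92) = 0.1765 ✓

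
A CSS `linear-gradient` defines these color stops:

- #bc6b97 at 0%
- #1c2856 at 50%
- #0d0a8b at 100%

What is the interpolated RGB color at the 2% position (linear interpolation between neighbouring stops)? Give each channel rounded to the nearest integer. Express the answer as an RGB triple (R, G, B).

(182, 104, 148)

2% lies between the 0% and 50% stops, so the local fraction is t = (2 − 0)/(50 − 0) = 2/50 ≈ 0.04.
#bc6b97 → (188, 107, 151); #1c2856 → (28, 40, 86).
R = 188 + 0.04 × (28 − 188) = 181.6 → 182
G = 107 + 0.04 × (40 − 107) = 104.32 → 104
B = 151 + 0.04 × (86 − 151) = 148.4 → 148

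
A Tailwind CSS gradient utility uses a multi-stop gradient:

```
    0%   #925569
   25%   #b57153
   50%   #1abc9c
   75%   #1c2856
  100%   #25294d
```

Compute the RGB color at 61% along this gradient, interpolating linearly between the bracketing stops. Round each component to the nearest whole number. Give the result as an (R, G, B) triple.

61% lies between the 50% and 75% stops, so the local fraction is t = (61 − 50)/(75 − 50) = 11/25 ≈ 0.44.
#1abc9c → (26, 188, 156); #1c2856 → (28, 40, 86).
R = 26 + 0.44 × (28 − 26) = 26.88 → 27
G = 188 + 0.44 × (40 − 188) = 122.88 → 123
B = 156 + 0.44 × (86 − 156) = 125.2 → 125

(27, 123, 125)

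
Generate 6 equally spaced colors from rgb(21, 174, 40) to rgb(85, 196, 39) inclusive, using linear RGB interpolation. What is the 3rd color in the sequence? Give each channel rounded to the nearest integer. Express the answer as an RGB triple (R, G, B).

With 6 swatches and endpoints inclusive, swatch 3 sits at t = (3 − 1)/(6 − 1) = 2/5 ≈ 0.4.
R = 21 + 0.4 × (85 − 21) = 46.6 → 47
G = 174 + 0.4 × (196 − 174) = 182.8 → 183
B = 40 + 0.4 × (39 − 40) = 39.6 → 40

(47, 183, 40)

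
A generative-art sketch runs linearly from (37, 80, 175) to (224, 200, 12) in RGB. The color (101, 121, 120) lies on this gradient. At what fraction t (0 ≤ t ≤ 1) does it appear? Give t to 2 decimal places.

0.34

Invert the lerp on the R channel (largest span, 187): t = (101 − 37) / (224 − 37) = 64/187 = 0.34225.
Check on G: (121 − 80)/(200 − 80) = 0.3417 ✓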